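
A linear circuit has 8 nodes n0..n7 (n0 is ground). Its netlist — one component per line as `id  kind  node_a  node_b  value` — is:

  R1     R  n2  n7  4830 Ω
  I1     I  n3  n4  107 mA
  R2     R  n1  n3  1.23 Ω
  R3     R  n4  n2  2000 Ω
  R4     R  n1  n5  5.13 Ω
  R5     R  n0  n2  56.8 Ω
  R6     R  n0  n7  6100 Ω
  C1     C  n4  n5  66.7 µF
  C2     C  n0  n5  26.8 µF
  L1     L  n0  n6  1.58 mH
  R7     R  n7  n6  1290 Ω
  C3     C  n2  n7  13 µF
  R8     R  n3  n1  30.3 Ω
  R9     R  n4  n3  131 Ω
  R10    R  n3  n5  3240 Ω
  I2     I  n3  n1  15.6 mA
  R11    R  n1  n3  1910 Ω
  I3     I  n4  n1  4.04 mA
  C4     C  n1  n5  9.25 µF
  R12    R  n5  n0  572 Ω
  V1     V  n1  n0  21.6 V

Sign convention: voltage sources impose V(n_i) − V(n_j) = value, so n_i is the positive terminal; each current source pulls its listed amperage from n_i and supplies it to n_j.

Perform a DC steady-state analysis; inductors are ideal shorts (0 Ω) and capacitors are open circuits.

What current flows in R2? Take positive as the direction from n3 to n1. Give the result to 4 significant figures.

-0.03429 A

Element admittances at DC:
  Y(R1) = 0.0002070 S between n2,n7
  I1: injects 0.107 A into n4 (from n3)
  Y(R2) = 0.8130 S between n1,n3
  Y(R3) = 0.0005000 S between n4,n2
  Y(R4) = 0.1949 S between n1,n5
  Y(R5) = 0.01761 S between n0,n2
  Y(R6) = 0.0001639 S between n0,n7
  Y(C1) = 0.000 S between n4,n5
  Y(C2) = 0.000 S between n0,n5
  L1: short n0↔n6 (DC inductor)
  Y(R7) = 0.0007752 S between n7,n6
  Y(C3) = 0.000 S between n2,n7
  Y(R8) = 0.03300 S between n3,n1
  Y(R9) = 0.007634 S between n4,n3
  Y(R10) = 0.0003086 S between n3,n5
  I2: injects 0.0156 A into n1 (from n3)
  Y(R11) = 0.0005236 S between n1,n3
  I3: injects 0.00404 A into n1 (from n4)
  Y(C4) = 0.000 S between n1,n5
  Y(R12) = 0.001748 S between n5,n0
  V1: constraint V(n1)−V(n0) = 21.6
Assemble and solve the 9×9 MNA system:
  V(n1)=21.60  V(n2)=0.9014  V(n3)=21.56  V(n4)=32.95  V(n5)=21.41  V(n6)=0.000  V(n7)=0.1628
  i(L1)=-0.0001262  i(V1)=-0.05345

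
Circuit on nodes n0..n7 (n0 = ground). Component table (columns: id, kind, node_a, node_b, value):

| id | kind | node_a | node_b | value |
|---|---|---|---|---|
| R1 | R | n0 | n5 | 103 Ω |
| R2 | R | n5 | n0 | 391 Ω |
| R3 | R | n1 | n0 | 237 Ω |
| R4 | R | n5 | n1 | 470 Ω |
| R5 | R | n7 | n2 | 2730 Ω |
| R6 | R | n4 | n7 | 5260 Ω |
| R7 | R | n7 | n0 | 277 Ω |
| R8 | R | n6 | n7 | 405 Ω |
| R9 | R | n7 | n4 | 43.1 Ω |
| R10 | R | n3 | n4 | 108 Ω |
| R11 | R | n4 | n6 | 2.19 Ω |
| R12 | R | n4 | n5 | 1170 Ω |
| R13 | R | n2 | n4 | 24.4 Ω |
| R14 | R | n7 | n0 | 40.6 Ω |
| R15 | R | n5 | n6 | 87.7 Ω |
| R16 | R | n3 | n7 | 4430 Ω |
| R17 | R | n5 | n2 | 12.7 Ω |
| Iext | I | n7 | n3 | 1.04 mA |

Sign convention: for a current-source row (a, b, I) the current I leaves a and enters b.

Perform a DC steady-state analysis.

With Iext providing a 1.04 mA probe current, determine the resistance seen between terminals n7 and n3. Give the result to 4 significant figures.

R_eq = 133.6 Ω

Apply KCL at each of the 7 non-ground nodes and solve the resulting linear system.
Node n1: branches {R3, R4} → V_1 = 0.005451
Node n2: branches {R5, R13, R17} → V_2 = 0.01821
Node n3: branches {R10, R16, Iext} → V_3 = 0.1311
Node n4: branches {R6, R9, R10, R11, R12, R13} → V_4 = 0.02218
Node n5: branches {R1, R2, R4, R12, R15, R17} → V_5 = 0.01626
Node n6: branches {R8, R11, R15} → V_6 = 0.02188
Node n7: branches {R5, R6, R7, R8, R9, R14, R16, Iext} → V_7 = -0.007877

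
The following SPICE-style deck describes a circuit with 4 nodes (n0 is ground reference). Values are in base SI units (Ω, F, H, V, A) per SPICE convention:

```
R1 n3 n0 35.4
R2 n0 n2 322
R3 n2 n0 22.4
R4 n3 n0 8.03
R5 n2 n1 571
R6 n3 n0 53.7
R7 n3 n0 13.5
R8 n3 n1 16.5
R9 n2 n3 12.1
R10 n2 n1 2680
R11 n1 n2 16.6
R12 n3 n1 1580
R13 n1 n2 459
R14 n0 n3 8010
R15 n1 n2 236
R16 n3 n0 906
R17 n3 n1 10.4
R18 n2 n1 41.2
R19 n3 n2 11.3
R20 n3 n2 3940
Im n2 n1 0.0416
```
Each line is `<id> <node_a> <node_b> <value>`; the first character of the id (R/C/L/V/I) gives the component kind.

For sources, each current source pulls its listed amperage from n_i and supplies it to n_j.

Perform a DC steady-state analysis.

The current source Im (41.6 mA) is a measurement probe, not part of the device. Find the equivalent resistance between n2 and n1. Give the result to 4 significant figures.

R_eq = 5.456 Ω

Element admittances at DC:
  Y(R1) = 0.02825 S between n3,n0
  Y(R2) = 0.003106 S between n0,n2
  Y(R3) = 0.04464 S between n2,n0
  Y(R4) = 0.1245 S between n3,n0
  Y(R5) = 0.001751 S between n2,n1
  Y(R6) = 0.01862 S between n3,n0
  Y(R7) = 0.07407 S between n3,n0
  Y(R8) = 0.06061 S between n3,n1
  Y(R9) = 0.08264 S between n2,n3
  Y(R10) = 0.0003731 S between n2,n1
  Y(R11) = 0.06024 S between n1,n2
  Y(R12) = 0.0006329 S between n3,n1
  Y(R13) = 0.002179 S between n1,n2
  Y(R14) = 0.0001248 S between n0,n3
  Y(R15) = 0.004237 S between n1,n2
  Y(R16) = 0.001104 S between n3,n0
  Y(R17) = 0.09615 S between n3,n1
  Y(R18) = 0.02427 S between n2,n1
  Y(R19) = 0.08850 S between n3,n2
  Y(R20) = 0.0002538 S between n3,n2
  Im: injects 0.0416 A into n1 (from n2)
Assemble and solve the 3×3 MNA system:
  V(n1)=0.1458  V(n2)=-0.08116  V(n3)=0.01571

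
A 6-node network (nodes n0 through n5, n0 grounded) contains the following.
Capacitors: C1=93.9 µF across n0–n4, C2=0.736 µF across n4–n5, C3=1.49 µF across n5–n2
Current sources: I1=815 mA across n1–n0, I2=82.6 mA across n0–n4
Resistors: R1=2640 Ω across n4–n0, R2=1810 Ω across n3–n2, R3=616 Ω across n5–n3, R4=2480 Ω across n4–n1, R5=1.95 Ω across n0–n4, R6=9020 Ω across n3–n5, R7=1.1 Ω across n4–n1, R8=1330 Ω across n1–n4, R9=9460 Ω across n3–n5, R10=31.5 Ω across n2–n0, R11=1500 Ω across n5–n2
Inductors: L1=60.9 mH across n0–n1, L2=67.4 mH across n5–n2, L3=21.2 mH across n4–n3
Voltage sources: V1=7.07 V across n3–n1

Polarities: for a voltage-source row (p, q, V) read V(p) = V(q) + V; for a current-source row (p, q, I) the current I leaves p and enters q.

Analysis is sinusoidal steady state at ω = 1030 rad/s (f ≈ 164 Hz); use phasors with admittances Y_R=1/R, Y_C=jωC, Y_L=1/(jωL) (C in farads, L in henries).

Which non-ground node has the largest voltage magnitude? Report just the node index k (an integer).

Apply KCL at each of the 5 non-ground nodes and solve the resulting linear system.
Node n1: branches {I1, L1, R4, R7, R8, V1} → V_1 = -2.353+0.4658j
Node n2: branches {R2, L2, C3, R10, R11} → V_2 = 0.3303-0.04321j
Node n3: branches {R2, R3, R6, R9, L3, V1} → V_3 = 4.717+0.4658j
Node n4: branches {C1, R1, I2, C2, R4, R5, R7, R8, L3} → V_4 = -1.425+0.1981j
Node n5: branches {R3, C2, L2, R6, R9, C3, R11} → V_5 = 0.4907+0.5749j
Source currents: i(V1)=-0.02246+0.2812j

3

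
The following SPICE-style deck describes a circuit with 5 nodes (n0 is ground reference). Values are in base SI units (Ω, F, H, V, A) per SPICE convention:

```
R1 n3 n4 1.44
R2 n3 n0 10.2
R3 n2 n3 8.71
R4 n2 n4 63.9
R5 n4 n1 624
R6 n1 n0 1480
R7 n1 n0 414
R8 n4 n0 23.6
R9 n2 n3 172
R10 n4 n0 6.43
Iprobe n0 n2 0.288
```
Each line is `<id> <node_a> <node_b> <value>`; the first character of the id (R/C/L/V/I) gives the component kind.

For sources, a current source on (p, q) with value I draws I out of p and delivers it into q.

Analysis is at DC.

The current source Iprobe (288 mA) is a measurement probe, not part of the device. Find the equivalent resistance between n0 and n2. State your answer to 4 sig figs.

MNA unknowns: 4 node voltages V₁..V_4
R1: Y=0.6944 on G[3,4]
R2: Y=0.09804 on G[3,0]
R3: Y=0.1148 on G[2,3]
R4: Y=0.01565 on G[2,4]
R5: Y=0.001603 on G[4,1]
R6: Y=0.0006757 on G[1,0]
R7: Y=0.002415 on G[1,0]
R8: Y=0.04237 on G[4,0]
R9: Y=0.005814 on G[2,3]
R10: Y=0.1555 on G[4,0]
Iprobe: z[0]−=0.288, z[2]+=0.288
solve → V1=0.3078, V2=3.198, V3=1.108, V4=0.9016

R_eq = 11.10 Ω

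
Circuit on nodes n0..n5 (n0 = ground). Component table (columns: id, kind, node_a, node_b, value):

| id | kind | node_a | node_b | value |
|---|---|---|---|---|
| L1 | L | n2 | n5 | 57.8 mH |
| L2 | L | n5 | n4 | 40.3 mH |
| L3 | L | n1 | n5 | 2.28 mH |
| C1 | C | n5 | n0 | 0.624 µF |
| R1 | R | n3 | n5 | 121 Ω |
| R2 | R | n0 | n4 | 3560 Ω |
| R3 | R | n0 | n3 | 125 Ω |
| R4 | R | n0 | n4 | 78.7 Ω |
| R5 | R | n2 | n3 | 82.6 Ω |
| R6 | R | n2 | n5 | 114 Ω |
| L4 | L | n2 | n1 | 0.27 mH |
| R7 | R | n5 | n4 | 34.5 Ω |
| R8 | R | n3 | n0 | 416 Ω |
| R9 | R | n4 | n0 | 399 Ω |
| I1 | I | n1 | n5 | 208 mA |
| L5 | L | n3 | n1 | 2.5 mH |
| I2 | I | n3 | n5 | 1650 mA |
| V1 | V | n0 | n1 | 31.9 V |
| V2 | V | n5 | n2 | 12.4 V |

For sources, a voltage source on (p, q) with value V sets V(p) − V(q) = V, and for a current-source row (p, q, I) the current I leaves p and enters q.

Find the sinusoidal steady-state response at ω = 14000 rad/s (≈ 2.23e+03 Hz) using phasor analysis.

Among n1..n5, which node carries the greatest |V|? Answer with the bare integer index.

Apply KCL at each of the 5 non-ground nodes and solve the resulting linear system.
Node n1: branches {L3, L4, I1, L5, V1} → V_1 = -31.90+0.000j
Node n2: branches {L1, R5, R6, L4, V2} → V_2 = -32.01+5.179j
Node n3: branches {R1, R3, R5, R8, L5, I2} → V_3 = -54.86-17.89j
Node n4: branches {L2, R2, R4, R7, R9} → V_4 = -12.72+3.650j
Node n5: branches {L1, L2, L3, C1, R1, R6, R7, I1, I2, V2} → V_5 = -19.61+5.179j
Source currents: i(V1)=-0.8131-0.3009j, i(V2)=1.538+0.3244j

3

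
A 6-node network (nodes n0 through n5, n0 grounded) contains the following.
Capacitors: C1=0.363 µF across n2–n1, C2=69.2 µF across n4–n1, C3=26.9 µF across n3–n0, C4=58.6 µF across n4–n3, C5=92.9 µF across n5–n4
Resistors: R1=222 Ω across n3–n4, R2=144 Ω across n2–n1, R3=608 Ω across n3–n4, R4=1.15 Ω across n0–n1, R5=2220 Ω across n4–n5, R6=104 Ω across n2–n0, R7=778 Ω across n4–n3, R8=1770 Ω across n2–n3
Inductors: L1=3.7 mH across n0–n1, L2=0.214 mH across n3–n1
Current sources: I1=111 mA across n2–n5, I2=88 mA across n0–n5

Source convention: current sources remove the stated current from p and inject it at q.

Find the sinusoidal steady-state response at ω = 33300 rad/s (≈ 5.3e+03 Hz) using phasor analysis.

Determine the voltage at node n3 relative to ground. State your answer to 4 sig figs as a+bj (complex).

0.03306-0.08291j V

Element admittances at ω=33300 rad/s:
  Y(C1) = 0.000+0.01209j S between n2,n1
  Y(R1) = 0.004505+0.000j S between n3,n4
  Y(R2) = 0.006944+0.000j S between n2,n1
  Y(R3) = 0.001645+0.000j S between n3,n4
  Y(C2) = 0.000+2.304j S between n4,n1
  Y(C3) = 0.000+0.8958j S between n3,n0
  Y(R4) = 0.8696+0.000j S between n0,n1
  Y(C4) = 0.000+1.951j S between n4,n3
  Y(R5) = 0.0004505+0.000j S between n4,n5
  Y(R6) = 0.009615+0.000j S between n2,n0
  Y(L1) = 0.000-0.008116j S between n0,n1
  Y(L2) = 0.000-0.1403j S between n3,n1
  I1: injects 0.111 A into n5 (from n2)
  Y(R7) = 0.001285+0.000j S between n4,n3
  Y(C5) = 0.000+3.094j S between n5,n4
  Y(R8) = 0.0005650+0.000j S between n2,n3
  I2: injects 0.088 A into n5 (from n0)
Assemble and solve the 5×5 MNA system:
  V(n1)=0.06363-0.06696j  V(n2)=-4.270+3.029j  V(n3)=0.03306-0.08291j  V(n4)=0.04968-0.1210j  V(n5)=0.04969-0.1853j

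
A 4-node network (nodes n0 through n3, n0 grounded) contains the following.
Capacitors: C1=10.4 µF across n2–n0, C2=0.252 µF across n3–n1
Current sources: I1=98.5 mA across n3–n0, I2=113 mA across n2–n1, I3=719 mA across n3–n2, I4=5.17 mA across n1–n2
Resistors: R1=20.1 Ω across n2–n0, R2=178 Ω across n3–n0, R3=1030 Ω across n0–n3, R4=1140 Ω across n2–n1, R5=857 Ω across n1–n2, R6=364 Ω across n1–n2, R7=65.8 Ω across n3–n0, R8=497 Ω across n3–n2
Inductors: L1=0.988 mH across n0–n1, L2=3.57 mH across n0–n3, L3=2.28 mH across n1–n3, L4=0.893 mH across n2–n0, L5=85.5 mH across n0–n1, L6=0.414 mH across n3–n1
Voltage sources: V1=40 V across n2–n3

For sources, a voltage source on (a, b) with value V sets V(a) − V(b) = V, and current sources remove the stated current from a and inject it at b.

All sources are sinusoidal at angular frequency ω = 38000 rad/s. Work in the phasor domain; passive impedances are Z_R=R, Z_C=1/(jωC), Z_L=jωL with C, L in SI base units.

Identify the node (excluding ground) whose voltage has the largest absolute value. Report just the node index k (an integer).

Element admittances at ω=38000 rad/s:
  Y(C1) = 0.000+0.3952j S between n2,n0
  I1: injects 0.0985 A into n0 (from n3)
  Y(R1) = 0.04975+0.000j S between n2,n0
  Y(L1) = 0.000-0.02664j S between n0,n1
  Y(C2) = 0.000+0.009576j S between n3,n1
  Y(L2) = 0.000-0.007371j S between n0,n3
  Y(L3) = 0.000-0.01154j S between n1,n3
  Y(R2) = 0.005618+0.000j S between n3,n0
  Y(L4) = 0.000-0.02947j S between n2,n0
  Y(R3) = 0.0009709+0.000j S between n0,n3
  Y(R4) = 0.0008772+0.000j S between n2,n1
  Y(R5) = 0.001167+0.000j S between n1,n2
  I2: injects 0.113 A into n1 (from n2)
  Y(R6) = 0.002747+0.000j S between n1,n2
  Y(L5) = 0.000-0.0003078j S between n0,n1
  I3: injects 0.719 A into n2 (from n3)
  Y(L6) = 0.000-0.06356j S between n3,n1
  I4: injects 0.00517 A into n2 (from n1)
  Y(R7) = 0.01520+0.000j S between n3,n0
  Y(R8) = 0.002012+0.000j S between n3,n2
  V1: constraint V(n2)−V(n3) = 40
Assemble and solve the 4×4 MNA system:
  V(n1)=-29.98+0.7364j  V(n2)=-2.556-2.612j  V(n3)=-42.56-2.612j
  i(V1)=-0.4288+1.081j

3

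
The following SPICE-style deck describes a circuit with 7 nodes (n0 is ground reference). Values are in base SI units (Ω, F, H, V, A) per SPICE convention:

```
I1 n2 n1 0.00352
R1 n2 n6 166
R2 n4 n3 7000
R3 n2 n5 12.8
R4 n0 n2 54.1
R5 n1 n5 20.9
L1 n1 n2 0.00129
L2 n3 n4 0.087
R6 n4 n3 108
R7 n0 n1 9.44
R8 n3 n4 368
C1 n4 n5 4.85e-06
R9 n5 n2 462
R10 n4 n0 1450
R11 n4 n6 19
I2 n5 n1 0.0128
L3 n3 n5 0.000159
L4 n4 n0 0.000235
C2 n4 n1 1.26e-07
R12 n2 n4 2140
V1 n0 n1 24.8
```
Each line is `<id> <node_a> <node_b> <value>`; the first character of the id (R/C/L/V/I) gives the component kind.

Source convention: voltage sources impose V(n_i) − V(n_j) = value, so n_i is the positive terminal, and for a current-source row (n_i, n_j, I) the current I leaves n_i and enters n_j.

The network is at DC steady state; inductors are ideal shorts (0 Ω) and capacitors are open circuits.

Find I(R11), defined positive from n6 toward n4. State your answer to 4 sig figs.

MNA unknowns: 6 node voltages V₁..V_6 plus 5 source currents (L1, L2, L3, L4, V1)
I1: z[2]−=0.00352, z[1]+=0.00352
R1: Y=0.006024 on G[2,6]
R2: Y=0.0001429 on G[4,3]
R3: Y=0.07812 on G[2,5]
R4: Y=0.01848 on G[0,2]
R5: Y=0.04785 on G[1,5]
L1: row V1−V2=0, i_L1 at 1,2
L2: row V3−V4=0, i_L2 at 3,4
R6: Y=0.009259 on G[4,3]
R7: Y=0.1059 on G[0,1]
R8: Y=0.002717 on G[3,4]
C1: Y=0.000 on G[4,5]
R9: Y=0.002165 on G[5,2]
R10: Y=0.0006897 on G[4,0]
R11: Y=0.05263 on G[4,6]
I2: z[5]−=0.0128, z[1]+=0.0128
L3: row V3−V5=0, i_L3 at 3,5
L4: row V4−V0=0, i_L4 at 4,0
C2: Y=0.000 on G[4,1]
R12: Y=0.0004673 on G[2,4]
V1: row V0−V1=24.8, i_V1 at 0,1
solve → V1=-24.80, V2=-24.80, V3=0.000, V4=0.000, V5=0.000, V6=-2.547
aux → i_L1=-2.592, i_L2=-3.191, i_L3=3.191, i_L4=-3.336, i_V1=-6.422

-0.1341 A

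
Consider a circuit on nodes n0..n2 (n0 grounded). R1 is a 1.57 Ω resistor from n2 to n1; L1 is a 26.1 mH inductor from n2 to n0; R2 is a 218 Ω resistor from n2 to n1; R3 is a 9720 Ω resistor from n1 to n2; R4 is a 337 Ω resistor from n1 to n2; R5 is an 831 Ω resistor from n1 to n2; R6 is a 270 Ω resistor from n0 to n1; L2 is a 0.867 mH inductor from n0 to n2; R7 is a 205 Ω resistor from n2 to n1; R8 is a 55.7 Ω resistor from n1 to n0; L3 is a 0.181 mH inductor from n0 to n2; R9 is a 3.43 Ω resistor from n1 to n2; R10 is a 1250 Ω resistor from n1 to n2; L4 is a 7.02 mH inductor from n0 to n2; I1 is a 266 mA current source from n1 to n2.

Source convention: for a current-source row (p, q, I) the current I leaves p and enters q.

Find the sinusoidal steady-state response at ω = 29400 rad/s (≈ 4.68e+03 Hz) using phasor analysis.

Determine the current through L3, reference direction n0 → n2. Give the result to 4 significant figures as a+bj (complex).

-0.004771+0.0004329j A

Apply KCL at each of the 2 non-ground nodes and solve the resulting linear system.
Node n1: branches {R1, R2, R3, R4, R5, R6, R7, R8, R9, R10, I1} → V_1 = -0.2735+0.02482j
Node n2: branches {R1, L1, R2, R3, R4, R5, L2, R7, L3, R9, R10, L4, I1} → V_2 = 0.002304+0.02539j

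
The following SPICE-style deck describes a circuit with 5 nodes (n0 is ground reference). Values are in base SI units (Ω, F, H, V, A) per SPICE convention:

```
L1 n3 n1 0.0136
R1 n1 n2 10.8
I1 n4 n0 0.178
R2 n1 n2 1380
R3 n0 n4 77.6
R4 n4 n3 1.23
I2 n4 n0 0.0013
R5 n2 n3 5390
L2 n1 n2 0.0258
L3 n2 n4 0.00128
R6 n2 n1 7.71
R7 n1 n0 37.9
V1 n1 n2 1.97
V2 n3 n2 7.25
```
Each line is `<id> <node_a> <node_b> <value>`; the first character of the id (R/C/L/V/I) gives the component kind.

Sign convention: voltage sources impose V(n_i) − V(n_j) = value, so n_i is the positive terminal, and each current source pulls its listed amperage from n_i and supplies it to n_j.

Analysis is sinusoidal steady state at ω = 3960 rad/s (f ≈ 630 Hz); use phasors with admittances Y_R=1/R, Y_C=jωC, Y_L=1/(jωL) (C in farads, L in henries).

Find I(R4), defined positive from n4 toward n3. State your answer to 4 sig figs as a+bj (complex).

MNA unknowns: 4 node voltages V₁..V_4 plus 2 source currents (V1, V2)
L1: Y=0.000-0.01857j on G[3,1]
R1: Y=0.09259+0.000j on G[1,2]
I1: z[4]−=0.178, z[0]+=0.178
R2: Y=0.0007246+0.000j on G[1,2]
R3: Y=0.01289+0.000j on G[0,4]
R4: Y=0.8130+0.000j on G[4,3]
I2: z[4]−=0.0013, z[0]+=0.0013
R5: Y=0.0001855+0.000j on G[2,3]
L2: Y=0.000-0.009788j on G[1,2]
L3: Y=0.000-0.1973j on G[2,4]
R6: Y=0.1297+0.000j on G[2,1]
R7: Y=0.02639+0.000j on G[1,0]
V1: row V1−V2=1.97, i_V1 at 1,2
V2: row V3−V2=7.25, i_V2 at 3,2
solve → V1=-6.106-0.5250j, V2=-8.076-0.5250j, V3=-0.8258-0.5250j, V4=-1.412+1.075j
aux → i_V1=-0.2782-0.06490j, i_V2=-0.4781+1.399j

-0.4767+1.301j A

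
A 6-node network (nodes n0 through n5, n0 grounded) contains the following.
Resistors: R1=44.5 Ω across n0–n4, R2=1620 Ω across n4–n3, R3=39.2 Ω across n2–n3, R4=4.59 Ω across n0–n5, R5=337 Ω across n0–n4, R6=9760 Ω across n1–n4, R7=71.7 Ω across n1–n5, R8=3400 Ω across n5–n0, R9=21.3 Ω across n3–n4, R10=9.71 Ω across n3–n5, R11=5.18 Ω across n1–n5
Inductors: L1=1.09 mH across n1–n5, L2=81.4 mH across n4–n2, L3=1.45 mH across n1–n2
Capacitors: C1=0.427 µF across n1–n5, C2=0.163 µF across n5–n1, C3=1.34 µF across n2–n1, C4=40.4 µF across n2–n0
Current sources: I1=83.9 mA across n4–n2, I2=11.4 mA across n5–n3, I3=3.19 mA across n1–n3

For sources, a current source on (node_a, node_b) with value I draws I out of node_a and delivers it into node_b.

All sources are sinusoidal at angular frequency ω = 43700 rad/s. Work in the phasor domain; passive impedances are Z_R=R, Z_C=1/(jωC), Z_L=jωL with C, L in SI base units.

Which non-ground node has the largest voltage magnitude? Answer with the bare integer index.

4

Element admittances at ω=43700 rad/s:
  Y(R1) = 0.02247+0.000j S between n0,n4
  Y(L1) = 0.000-0.02099j S between n1,n5
  Y(R2) = 0.0006173+0.000j S between n4,n3
  Y(C1) = 0.000+0.01866j S between n1,n5
  Y(R3) = 0.02551+0.000j S between n2,n3
  Y(R4) = 0.2179+0.000j S between n0,n5
  Y(R5) = 0.002967+0.000j S between n0,n4
  Y(C2) = 0.000+0.007123j S between n5,n1
  Y(R6) = 0.0001025+0.000j S between n1,n4
  Y(R7) = 0.01395+0.000j S between n1,n5
  I1: injects 0.0839 A into n2 (from n4)
  Y(C3) = 0.000+0.05856j S between n2,n1
  I2: injects 0.0114 A into n3 (from n5)
  Y(R8) = 0.0002941+0.000j S between n5,n0
  Y(R9) = 0.04695+0.000j S between n3,n4
  Y(R10) = 0.1030+0.000j S between n3,n5
  Y(L2) = 0.000-0.0002811j S between n4,n2
  Y(C4) = 0.000+1.765j S between n2,n0
  Y(R11) = 0.1931+0.000j S between n1,n5
  Y(L3) = 0.000-0.01578j S between n1,n2
  I3: injects 0.00319 A into n3 (from n1)
Assemble and solve the 5×5 MNA system:
  V(n1)=-0.1540+0.05356j  V(n2)=-0.002763-0.03970j  V(n3)=-0.3883+0.007205j  V(n4)=-1.401-0.0006124j  V(n5)=-0.1579+0.02243j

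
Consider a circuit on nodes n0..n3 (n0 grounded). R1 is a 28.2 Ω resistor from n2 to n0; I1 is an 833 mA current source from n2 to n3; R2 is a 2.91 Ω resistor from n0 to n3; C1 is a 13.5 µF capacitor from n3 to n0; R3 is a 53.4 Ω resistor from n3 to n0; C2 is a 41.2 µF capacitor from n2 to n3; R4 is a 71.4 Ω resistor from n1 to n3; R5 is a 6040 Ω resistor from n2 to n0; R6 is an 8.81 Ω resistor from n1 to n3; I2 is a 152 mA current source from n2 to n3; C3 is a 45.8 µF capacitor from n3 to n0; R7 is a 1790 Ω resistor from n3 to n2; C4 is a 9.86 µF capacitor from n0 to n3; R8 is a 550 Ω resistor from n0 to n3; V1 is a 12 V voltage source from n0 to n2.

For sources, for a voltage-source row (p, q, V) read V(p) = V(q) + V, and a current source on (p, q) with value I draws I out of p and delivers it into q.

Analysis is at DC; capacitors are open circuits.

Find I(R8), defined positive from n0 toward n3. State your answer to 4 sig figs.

MNA unknowns: 3 node voltages V₁..V_3 plus 1 source current (V1)
R1: Y=0.03546 on G[2,0]
I1: z[2]−=0.833, z[3]+=0.833
R2: Y=0.3436 on G[0,3]
C1: Y=0.000 on G[3,0]
R3: Y=0.01873 on G[3,0]
C2: Y=0.000 on G[2,3]
R4: Y=0.01401 on G[1,3]
R5: Y=0.0001656 on G[2,0]
R6: Y=0.1135 on G[1,3]
I2: z[2]−=0.152, z[3]+=0.152
C3: Y=0.000 on G[3,0]
R7: Y=0.0005587 on G[3,2]
C4: Y=0.000 on G[0,3]
R8: Y=0.001818 on G[0,3]
V1: row V0−V2=12, i_V1 at 0,2
solve → V1=2.682, V2=-12.00, V3=2.682
aux → i_V1=0.5493

-0.004877 A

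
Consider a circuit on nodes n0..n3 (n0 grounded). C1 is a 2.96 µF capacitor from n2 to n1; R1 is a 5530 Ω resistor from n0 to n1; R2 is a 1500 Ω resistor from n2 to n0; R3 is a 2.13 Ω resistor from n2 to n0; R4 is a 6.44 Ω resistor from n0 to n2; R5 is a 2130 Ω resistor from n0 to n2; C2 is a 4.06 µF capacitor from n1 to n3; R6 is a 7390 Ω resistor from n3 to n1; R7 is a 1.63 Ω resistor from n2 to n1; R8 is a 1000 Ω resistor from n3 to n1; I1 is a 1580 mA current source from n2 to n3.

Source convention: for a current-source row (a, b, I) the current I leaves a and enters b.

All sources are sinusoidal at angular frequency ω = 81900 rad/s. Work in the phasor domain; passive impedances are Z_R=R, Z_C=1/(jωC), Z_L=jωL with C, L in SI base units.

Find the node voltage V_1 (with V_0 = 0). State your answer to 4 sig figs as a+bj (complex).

2.226-0.8795j V

Apply KCL at each of the 3 non-ground nodes and solve the resulting linear system.
Node n1: branches {C1, R1, C2, R6, R7, R8} → V_1 = 2.226-0.8795j
Node n2: branches {C1, R2, R3, R4, R5, R7, I1} → V_2 = -0.0006433+0.0002541j
Node n3: branches {C2, R6, R8, I1} → V_3 = 2.243-5.631j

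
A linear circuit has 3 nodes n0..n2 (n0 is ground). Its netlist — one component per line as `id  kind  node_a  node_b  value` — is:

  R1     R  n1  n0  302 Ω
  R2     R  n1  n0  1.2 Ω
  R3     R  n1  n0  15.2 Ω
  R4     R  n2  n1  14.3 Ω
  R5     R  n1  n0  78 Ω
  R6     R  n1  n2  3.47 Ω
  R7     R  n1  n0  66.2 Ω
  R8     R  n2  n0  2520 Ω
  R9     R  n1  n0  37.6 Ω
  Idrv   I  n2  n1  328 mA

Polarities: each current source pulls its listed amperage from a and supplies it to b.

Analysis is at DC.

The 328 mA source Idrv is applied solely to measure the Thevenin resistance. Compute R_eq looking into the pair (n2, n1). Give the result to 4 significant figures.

Element admittances at DC:
  Y(R1) = 0.003311 S between n1,n0
  Y(R2) = 0.8333 S between n1,n0
  Y(R3) = 0.06579 S between n1,n0
  Y(R4) = 0.06993 S between n2,n1
  Y(R5) = 0.01282 S between n1,n0
  Y(R6) = 0.2882 S between n1,n2
  Y(R7) = 0.01511 S between n1,n0
  Y(R8) = 0.0003968 S between n2,n0
  Y(R9) = 0.02660 S between n1,n0
  Idrv: injects 0.328 A into n1 (from n2)
Assemble and solve the 2×2 MNA system:
  V(n1)=0.0003792  V(n2)=-0.9145

R_eq = 2.789 Ω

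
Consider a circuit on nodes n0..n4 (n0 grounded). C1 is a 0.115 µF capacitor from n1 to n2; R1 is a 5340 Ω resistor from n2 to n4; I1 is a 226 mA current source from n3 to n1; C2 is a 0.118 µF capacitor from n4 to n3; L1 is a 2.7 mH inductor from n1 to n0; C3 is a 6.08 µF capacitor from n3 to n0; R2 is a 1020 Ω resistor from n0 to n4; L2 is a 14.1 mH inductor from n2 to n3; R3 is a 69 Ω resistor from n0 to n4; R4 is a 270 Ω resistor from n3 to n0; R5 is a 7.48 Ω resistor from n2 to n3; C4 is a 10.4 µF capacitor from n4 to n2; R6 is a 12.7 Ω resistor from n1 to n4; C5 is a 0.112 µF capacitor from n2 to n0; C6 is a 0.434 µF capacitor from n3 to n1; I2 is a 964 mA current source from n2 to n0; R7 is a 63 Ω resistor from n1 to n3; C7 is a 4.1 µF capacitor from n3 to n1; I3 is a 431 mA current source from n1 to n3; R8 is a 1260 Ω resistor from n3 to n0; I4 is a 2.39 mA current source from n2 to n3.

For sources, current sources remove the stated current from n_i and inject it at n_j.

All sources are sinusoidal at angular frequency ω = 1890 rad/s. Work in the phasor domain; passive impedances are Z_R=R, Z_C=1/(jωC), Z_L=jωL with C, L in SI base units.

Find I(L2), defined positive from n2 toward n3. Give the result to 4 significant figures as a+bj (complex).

Apply KCL at each of the 4 non-ground nodes and solve the resulting linear system.
Node n1: branches {C1, I1, L1, R6, C6, R7, C7, I3} → V_1 = -0.5461-3.707j
Node n2: branches {C1, R1, L2, R5, C4, C5, I2, I4} → V_2 = -12.10+12.02j
Node n3: branches {I1, C2, C3, L2, R4, R5, C6, R7, C7, I3, R8, I4} → V_3 = -7.428+12.13j
Node n4: branches {R1, C2, R2, R3, C4, R6} → V_4 = -4.014-4.761j

-0.004068+0.1754j A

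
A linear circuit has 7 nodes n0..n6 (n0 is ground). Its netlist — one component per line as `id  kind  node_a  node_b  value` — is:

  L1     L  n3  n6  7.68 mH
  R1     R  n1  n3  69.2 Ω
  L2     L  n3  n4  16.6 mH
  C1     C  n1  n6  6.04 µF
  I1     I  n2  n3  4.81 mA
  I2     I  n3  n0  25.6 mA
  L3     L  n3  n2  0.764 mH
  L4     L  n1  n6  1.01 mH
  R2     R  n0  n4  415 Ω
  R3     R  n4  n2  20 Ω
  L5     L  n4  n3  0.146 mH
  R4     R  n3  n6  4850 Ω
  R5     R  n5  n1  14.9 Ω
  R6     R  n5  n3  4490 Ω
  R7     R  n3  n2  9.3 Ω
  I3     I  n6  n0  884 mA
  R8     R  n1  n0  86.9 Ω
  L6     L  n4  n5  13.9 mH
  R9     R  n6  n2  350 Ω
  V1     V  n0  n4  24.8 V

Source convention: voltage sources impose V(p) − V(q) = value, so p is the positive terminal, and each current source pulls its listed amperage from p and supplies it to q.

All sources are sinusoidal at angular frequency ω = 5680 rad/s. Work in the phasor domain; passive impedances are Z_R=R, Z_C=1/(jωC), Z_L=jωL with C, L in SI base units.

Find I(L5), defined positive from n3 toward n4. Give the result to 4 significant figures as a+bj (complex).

-0.4193+0.03448j A

MNA unknowns: 6 node voltages V₁..V_6 plus 1 source current (V1)
L1: Y=0.000-0.02292j on G[3,6]
R1: Y=0.01445+0.000j on G[1,3]
L2: Y=0.000-0.01061j on G[3,4]
C1: Y=0.000+0.03431j on G[1,6]
I1: z[2]−=0.00481, z[3]+=0.00481
I2: z[3]−=0.0256, z[0]+=0.0256
L3: Y=0.000-0.2304j on G[3,2]
L4: Y=0.000-0.1743j on G[1,6]
R2: Y=0.002410+0.000j on G[0,4]
R3: Y=0.05000+0.000j on G[4,2]
L5: Y=0.000-1.206j on G[4,3]
R4: Y=0.0002062+0.000j on G[3,6]
R5: Y=0.06711+0.000j on G[5,1]
R6: Y=0.0002227+0.000j on G[5,3]
R7: Y=0.1075+0.000j on G[3,2]
I3: z[6]−=0.884, z[0]+=0.884
R8: Y=0.01151+0.000j on G[1,0]
L6: Y=0.000-0.01267j on G[4,5]
R9: Y=0.002857+0.000j on G[6,2]
V1: row V0−V4=24.8, i_V1 at 0,4
solve → V1=-32.48-7.690j, V2=-24.83-0.4464j, V3=-24.83-0.3477j, V4=-24.80+0.000j, V5=-30.80-8.795j, V6=-31.62-11.95j
aux → i_V1=0.4761-0.08849j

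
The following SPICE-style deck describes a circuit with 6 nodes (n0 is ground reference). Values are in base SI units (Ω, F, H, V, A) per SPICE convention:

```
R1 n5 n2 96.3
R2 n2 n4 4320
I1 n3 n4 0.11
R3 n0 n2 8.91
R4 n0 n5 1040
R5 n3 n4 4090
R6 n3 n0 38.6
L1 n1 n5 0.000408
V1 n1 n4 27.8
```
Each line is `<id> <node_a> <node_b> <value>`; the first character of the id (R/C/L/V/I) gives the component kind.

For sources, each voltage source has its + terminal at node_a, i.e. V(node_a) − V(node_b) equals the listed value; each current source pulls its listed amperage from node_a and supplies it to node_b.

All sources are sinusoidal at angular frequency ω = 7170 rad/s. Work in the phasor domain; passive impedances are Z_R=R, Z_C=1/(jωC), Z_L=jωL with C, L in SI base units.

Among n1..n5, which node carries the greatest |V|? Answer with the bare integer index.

MNA unknowns: 5 node voltages V₁..V_5 plus 1 source current (V1)
R1: Y=0.01038+0.000j on G[5,2]
R2: Y=0.0002315+0.000j on G[2,4]
I1: z[3]−=0.11, z[4]+=0.11
R3: Y=0.1122+0.000j on G[0,2]
R4: Y=0.0009615+0.000j on G[0,5]
R5: Y=0.0002445+0.000j on G[3,4]
R6: Y=0.02591+0.000j on G[3,0]
L1: Y=0.000-0.3418j on G[1,5]
V1: row V1−V4=27.8, i_V1 at 1,4
solve → V1=11.15+0.3282j, V2=0.9113-0.0005862j, V3=-4.362+0.003069j, V4=-16.65+0.3282j, V5=11.15-0.01425j
aux → i_V1=-0.1171+0.0001556j

4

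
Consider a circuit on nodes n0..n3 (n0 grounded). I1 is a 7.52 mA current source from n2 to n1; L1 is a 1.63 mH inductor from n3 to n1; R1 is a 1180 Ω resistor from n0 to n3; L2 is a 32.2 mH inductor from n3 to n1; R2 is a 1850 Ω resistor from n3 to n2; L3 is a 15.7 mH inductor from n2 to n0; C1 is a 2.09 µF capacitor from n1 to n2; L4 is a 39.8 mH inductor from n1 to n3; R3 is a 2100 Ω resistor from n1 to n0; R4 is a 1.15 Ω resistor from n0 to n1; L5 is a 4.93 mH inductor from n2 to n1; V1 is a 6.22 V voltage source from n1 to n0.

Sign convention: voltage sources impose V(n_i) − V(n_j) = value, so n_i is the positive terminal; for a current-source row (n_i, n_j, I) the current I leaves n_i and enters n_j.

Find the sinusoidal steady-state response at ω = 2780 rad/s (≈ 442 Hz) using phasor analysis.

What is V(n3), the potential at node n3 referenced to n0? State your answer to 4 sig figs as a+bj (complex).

MNA unknowns: 3 node voltages V₁..V_3 plus 1 source current (V1)
I1: z[2]−=0.00752, z[1]+=0.00752
L1: Y=0.000-0.2207j on G[3,1]
R1: Y=0.0008475+0.000j on G[0,3]
L2: Y=0.000-0.01117j on G[3,1]
R2: Y=0.0005405+0.000j on G[3,2]
L3: Y=0.000-0.02291j on G[2,0]
C1: Y=0.000+0.005810j on G[1,2]
L4: Y=0.000-0.009038j on G[1,3]
R3: Y=0.0004762+0.000j on G[1,0]
R4: Y=0.8696+0.000j on G[0,1]
L5: Y=0.000-0.07296j on G[2,1]
V1: row V1−V0=6.22, i_V1 at 1,0
solve → V1=6.220+0.000j, V2=4.637-0.07400j, V3=6.220-0.02543j
aux → i_V1=-5.415+0.1063j

6.220-0.02543j V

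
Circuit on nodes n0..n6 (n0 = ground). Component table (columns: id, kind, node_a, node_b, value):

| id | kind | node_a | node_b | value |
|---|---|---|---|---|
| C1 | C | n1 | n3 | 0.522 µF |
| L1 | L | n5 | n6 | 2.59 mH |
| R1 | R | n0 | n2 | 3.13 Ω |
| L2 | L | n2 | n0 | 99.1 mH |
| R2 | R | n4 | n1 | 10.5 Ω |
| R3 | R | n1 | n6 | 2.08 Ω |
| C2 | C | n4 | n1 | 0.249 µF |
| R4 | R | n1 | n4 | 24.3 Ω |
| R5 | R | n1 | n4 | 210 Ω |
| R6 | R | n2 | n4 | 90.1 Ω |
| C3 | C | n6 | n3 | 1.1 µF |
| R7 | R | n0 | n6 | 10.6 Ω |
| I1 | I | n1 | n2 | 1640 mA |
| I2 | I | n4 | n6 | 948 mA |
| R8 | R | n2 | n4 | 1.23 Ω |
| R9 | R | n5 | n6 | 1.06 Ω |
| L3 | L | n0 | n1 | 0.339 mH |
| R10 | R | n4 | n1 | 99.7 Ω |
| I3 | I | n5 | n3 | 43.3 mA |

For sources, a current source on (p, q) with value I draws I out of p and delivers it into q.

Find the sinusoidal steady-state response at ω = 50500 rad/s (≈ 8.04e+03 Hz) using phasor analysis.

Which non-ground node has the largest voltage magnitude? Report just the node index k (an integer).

Element admittances at ω=50500 rad/s:
  Y(C1) = 0.000+0.02636j S between n1,n3
  Y(L1) = 0.000-0.007646j S between n5,n6
  Y(R1) = 0.3195+0.000j S between n0,n2
  Y(L2) = 0.000-0.0001998j S between n2,n0
  Y(R2) = 0.09524+0.000j S between n4,n1
  Y(R3) = 0.4808+0.000j S between n1,n6
  Y(C2) = 0.000+0.01257j S between n4,n1
  Y(R4) = 0.04115+0.000j S between n1,n4
  Y(R5) = 0.004762+0.000j S between n1,n4
  Y(R6) = 0.01110+0.000j S between n2,n4
  Y(C3) = 0.000+0.05555j S between n6,n3
  Y(R7) = 0.09434+0.000j S between n0,n6
  I1: injects 1.64 A into n2 (from n1)
  I2: injects 0.948 A into n6 (from n4)
  Y(R8) = 0.8130+0.000j S between n2,n4
  Y(R9) = 0.9434+0.000j S between n5,n6
  Y(L3) = 0.000-0.05841j S between n0,n1
  Y(R10) = 0.01003+0.000j S between n4,n1
  I3: injects 0.0433 A into n3 (from n5)
Assemble and solve the 6×6 MNA system:
  V(n1)=-4.038-1.210j  V(n2)=0.7375-0.4182j  V(n3)=-2.485-1.652j  V(n4)=-0.9667-0.5805j  V(n5)=-1.794-1.083j  V(n6)=-1.748-1.083j

1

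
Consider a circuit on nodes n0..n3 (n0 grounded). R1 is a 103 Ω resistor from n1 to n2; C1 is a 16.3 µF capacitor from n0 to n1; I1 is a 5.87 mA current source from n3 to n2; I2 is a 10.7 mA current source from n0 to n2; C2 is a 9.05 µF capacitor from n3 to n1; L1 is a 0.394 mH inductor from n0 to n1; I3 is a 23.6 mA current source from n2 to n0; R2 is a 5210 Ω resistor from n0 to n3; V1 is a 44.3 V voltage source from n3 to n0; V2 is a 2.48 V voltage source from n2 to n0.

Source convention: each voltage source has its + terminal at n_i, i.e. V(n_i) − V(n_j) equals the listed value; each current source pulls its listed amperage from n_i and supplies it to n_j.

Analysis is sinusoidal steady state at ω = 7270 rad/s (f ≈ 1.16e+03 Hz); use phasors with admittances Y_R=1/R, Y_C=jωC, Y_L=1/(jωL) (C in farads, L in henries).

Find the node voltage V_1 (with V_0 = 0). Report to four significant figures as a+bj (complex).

MNA unknowns: 3 node voltages V₁..V_3 plus 2 source currents (V1, V2)
R1: Y=0.009709+0.000j on G[1,2]
C1: Y=0.000+0.1185j on G[0,1]
I1: z[3]−=0.00587, z[2]+=0.00587
I2: z[0]−=0.0107, z[2]+=0.0107
C2: Y=0.000+0.06579j on G[3,1]
L1: Y=0.000-0.3491j on G[0,1]
I3: z[2]−=0.0236, z[0]+=0.0236
R2: Y=0.0001919+0.000j on G[0,3]
V1: row V3−V0=44.3, i_V1 at 3,0
V2: row V2−V0=2.48, i_V2 at 2,0
solve → V1=-17.61+1.184j, V2=2.480+0.000j, V3=44.30+0.000j
aux → i_V1=-0.09225-4.074j, i_V2=-0.2021+0.01149j

-17.61+1.184j V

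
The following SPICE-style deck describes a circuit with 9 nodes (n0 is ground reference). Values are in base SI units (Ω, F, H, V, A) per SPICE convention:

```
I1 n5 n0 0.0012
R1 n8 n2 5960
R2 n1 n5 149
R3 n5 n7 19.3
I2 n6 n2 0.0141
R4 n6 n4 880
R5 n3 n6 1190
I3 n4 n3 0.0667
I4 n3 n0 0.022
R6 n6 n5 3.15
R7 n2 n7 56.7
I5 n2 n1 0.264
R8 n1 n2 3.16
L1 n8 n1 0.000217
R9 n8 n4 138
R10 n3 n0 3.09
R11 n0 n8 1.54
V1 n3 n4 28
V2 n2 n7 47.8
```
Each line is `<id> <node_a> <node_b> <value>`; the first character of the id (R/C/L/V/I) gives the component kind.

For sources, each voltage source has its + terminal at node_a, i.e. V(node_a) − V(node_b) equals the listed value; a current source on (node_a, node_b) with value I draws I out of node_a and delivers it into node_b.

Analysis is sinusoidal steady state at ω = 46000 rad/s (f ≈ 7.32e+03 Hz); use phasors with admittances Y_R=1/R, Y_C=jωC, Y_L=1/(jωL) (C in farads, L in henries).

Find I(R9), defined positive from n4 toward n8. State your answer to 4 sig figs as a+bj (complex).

-0.1984+3.038e-05j A

Element admittances at ω=46000 rad/s:
  I1: injects 0.0012 A into n0 (from n5)
  Y(R1) = 0.0001678+0.000j S between n8,n2
  Y(R2) = 0.006711+0.000j S between n1,n5
  Y(R3) = 0.05181+0.000j S between n5,n7
  I2: injects 0.0141 A into n2 (from n6)
  Y(R4) = 0.001136+0.000j S between n6,n4
  Y(R5) = 0.0008403+0.000j S between n3,n6
  I3: injects 0.0667 A into n3 (from n4)
  I4: injects 0.022 A into n0 (from n3)
  Y(R6) = 0.3175+0.000j S between n6,n5
  Y(R7) = 0.01764+0.000j S between n2,n7
  I5: injects 0.264 A into n1 (from n2)
  Y(R8) = 0.3165+0.000j S between n1,n2
  Y(L1) = 0.000-0.1002j S between n8,n1
  Y(R9) = 0.007246+0.000j S between n8,n4
  Y(R10) = 0.3236+0.000j S between n3,n0
  Y(R11) = 0.6494+0.000j S between n0,n8
  V1: constraint V(n3)−V(n4) = 28
  V2: constraint V(n2)−V(n7) = 47.8
Assemble and solve the 10×10 MNA system:
  V(n1)=-0.2184+0.4976j  V(n2)=-0.01401+0.4948j  V(n3)=0.3869+0.002798j  V(n4)=-27.61+0.002798j  V(n5)=-41.74+0.4791j  V(n6)=-41.63+0.4762j  V(n7)=-47.81+0.4948j  V(n8)=-0.2286-0.001394j
  i(V1)=-0.1158-0.0005076j  i(V2)=-1.158+0.0008116j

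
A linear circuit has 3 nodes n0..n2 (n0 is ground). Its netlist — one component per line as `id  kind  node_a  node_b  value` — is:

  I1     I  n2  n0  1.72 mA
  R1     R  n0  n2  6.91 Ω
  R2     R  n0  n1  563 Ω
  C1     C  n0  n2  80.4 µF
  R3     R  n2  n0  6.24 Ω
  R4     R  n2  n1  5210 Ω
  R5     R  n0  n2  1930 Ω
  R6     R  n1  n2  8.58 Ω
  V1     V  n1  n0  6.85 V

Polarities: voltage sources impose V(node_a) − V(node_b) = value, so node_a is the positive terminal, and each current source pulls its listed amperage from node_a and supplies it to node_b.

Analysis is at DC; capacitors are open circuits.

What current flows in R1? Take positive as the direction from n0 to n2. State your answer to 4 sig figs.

-0.2735 A

Apply KCL at each of the 2 non-ground nodes and solve the resulting linear system.
Node n1: branches {R2, R4, R6, V1} → V_1 = 6.850
Node n2: branches {I1, R1, C1, R3, R4, R5, R6} → V_2 = 1.890
Source currents: i(V1)=-0.5912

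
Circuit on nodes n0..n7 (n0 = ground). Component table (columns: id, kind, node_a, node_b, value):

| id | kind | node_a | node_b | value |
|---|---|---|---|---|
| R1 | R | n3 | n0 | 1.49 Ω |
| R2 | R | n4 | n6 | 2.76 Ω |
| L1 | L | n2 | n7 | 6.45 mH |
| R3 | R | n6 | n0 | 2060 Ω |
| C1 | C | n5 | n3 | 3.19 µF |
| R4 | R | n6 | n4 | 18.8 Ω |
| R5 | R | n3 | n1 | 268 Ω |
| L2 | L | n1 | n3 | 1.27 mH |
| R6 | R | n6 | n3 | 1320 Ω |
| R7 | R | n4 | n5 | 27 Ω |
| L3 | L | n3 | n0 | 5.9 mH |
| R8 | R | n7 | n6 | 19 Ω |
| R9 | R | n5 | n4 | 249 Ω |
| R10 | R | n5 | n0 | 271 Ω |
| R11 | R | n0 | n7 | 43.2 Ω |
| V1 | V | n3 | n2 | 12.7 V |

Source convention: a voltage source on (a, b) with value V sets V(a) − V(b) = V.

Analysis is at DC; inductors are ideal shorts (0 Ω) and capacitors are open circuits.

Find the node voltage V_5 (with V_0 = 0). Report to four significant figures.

-10.63 V

Element admittances at DC:
  Y(R1) = 0.6711 S between n3,n0
  Y(R2) = 0.3623 S between n4,n6
  L1: short n2↔n7 (DC inductor)
  Y(R3) = 0.0004854 S between n6,n0
  Y(C1) = 0.000 S between n5,n3
  Y(R4) = 0.05319 S between n6,n4
  Y(R5) = 0.003731 S between n3,n1
  L2: short n1↔n3 (DC inductor)
  Y(R6) = 0.0007576 S between n6,n3
  Y(R7) = 0.03704 S between n4,n5
  L3: short n3↔n0 (DC inductor)
  Y(R8) = 0.05263 S between n7,n6
  Y(R9) = 0.004016 S between n5,n4
  Y(R10) = 0.003690 S between n5,n0
  Y(R11) = 0.02315 S between n0,n7
  V1: constraint V(n3)−V(n2) = 12.7
Assemble and solve the 11×11 MNA system:
  V(n1)=0.000  V(n2)=-12.70  V(n3)=0.000  V(n4)=-11.58  V(n5)=-10.63  V(n6)=-11.68  V(n7)=-12.70
  i(L1)=-0.3477  i(L2)=0.000  i(L3)=0.3389  i(V1)=-0.3477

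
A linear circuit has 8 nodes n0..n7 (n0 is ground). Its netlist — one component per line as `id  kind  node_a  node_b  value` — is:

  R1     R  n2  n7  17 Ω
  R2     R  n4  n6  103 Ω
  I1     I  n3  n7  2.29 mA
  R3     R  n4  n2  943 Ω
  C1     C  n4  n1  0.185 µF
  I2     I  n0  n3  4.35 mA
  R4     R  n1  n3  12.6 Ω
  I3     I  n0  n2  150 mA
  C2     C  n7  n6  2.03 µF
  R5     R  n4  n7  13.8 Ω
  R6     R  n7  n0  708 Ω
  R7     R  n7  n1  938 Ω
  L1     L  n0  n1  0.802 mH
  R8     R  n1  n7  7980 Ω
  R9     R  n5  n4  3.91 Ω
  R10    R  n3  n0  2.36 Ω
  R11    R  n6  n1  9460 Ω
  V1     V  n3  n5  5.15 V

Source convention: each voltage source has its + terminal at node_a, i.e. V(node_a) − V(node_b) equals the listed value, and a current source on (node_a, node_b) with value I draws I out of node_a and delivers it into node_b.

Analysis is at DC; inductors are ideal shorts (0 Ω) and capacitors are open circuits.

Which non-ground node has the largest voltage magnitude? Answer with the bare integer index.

5

Element admittances at DC:
  Y(R1) = 0.05882 S between n2,n7
  Y(R2) = 0.009709 S between n4,n6
  I1: injects 0.00229 A into n7 (from n3)
  Y(R3) = 0.001060 S between n4,n2
  Y(C1) = 0.000 S between n4,n1
  I2: injects 0.00435 A into n3 (from n0)
  Y(R4) = 0.07937 S between n1,n3
  I3: injects 0.15 A into n2 (from n0)
  Y(C2) = 0.000 S between n7,n6
  Y(R5) = 0.07246 S between n4,n7
  Y(R6) = 0.001412 S between n7,n0
  Y(R7) = 0.001066 S between n7,n1
  L1: short n0↔n1 (DC inductor)
  Y(R8) = 0.0001253 S between n1,n7
  Y(R9) = 0.2558 S between n5,n4
  Y(R10) = 0.4237 S between n3,n0
  Y(R11) = 0.0001057 S between n6,n1
  V1: constraint V(n3)−V(n5) = 5.15
Assemble and solve the 9×9 MNA system:
  V(n1)=0.000  V(n2)=0.3648  V(n3)=0.3186  V(n4)=-4.213  V(n5)=-4.831  V(n6)=-4.167  V(n7)=-2.103
  i(L1)=-0.02234  i(V1)=-0.1582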